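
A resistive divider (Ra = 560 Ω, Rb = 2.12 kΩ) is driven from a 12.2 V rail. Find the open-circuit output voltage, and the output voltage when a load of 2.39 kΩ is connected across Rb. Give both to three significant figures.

Unloaded: 9.65 V; loaded: 8.14 V

Open-circuit: V = 12.2 × 2120/(560 + 2120) = 9.65 V.
With the load, Rb becomes Rb‖R_L = 1123 Ω, so V = 12.2 × 1123/1683 = 8.14 V.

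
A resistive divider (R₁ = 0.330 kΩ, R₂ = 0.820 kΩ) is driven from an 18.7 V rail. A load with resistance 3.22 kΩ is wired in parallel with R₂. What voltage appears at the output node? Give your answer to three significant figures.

The load sits in parallel with R₂: R₂‖R_L = (820 × 3220) / (820 + 3220) = 653.6 Ω.
V_out = 18.7 × 653.6 / (330 + 653.6) = 18.7 × 653.6/983.6 = 12.4 V.
(Unloaded it would have been 13.3 V.)

V_out ≈ 12.4 V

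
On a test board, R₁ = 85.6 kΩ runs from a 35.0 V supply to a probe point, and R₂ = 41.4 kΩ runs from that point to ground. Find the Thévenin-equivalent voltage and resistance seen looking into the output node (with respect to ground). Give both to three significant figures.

V_th = 11.4 V, R_th = 27.9 kΩ

V_th is the open-circuit tap voltage: 35.0 × 41.4/(85.6 + 41.4) = 11.4 V.
With the supply zeroed, R₁ and R₂ appear in parallel from the tap: R_th = R₁‖R₂ = (85.6 × 41.4)/127.0 = 27.9 kΩ.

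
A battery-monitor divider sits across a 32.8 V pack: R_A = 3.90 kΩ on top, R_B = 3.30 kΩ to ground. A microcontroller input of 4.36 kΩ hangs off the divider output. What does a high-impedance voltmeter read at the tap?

V_out ≈ 10.7 V

The load sits in parallel with R_B: R_B‖R_L = (3.30 × 4.36) / (3.30 + 4.36) = 1.878 kΩ.
V_out = 32.8 × 1.878 / (3.90 + 1.878) = 32.8 × 1.878/5.778 = 10.7 V.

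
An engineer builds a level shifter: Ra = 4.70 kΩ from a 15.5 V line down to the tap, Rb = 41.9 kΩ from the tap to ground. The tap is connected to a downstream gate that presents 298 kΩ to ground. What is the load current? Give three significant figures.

I_L ≈ 0.0461 mA

Rb‖R_L = 36.73 kΩ; V_out = 15.5 × 36.73/41.43 = 13.74 V.
I_L = V_out / R_L = 13.74 / 298 kΩ = 0.0461 mA.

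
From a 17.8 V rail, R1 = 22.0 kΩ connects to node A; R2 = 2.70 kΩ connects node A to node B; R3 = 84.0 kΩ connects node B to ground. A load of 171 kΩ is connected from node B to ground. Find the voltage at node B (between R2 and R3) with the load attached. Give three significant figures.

V ≈ 12.4 V

At node B, R3 is in parallel with the load: R3‖R_L = 56.33 kΩ.
Below node A the resistance is R2 + (R3‖R_L) = 59.03 kΩ, so V_A = 17.8 × 59.03/81.03 = 12.97 V.
Then V_B = V_A × (R3‖R_L)/(R2 + R3‖R_L) = 12.97 × 56.33/59.03 = 12.4 V.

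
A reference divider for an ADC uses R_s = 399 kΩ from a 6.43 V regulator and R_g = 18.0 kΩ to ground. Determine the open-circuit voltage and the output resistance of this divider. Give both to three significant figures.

V_th = 0.278 V, R_th = 17.2 kΩ

V_th is the open-circuit tap voltage: 6.43 × 18.0/(399 + 18.0) = 0.278 V.
With the supply zeroed, R_s and R_g appear in parallel from the tap: R_th = R_s‖R_g = (399 × 18.0)/417.0 = 17.2 kΩ.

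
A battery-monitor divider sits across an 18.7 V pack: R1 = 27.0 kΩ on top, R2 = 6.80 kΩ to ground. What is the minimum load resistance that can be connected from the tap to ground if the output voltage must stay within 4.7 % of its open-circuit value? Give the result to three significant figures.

Output resistance R_th = R1‖R2 = (27.0 × 6.80)/33.80 = 5.432 kΩ.
The fractional drop is R_th/(R_th + R_L); requiring this ≤ 0.0470 gives R_L ≥ R_th(1/0.0470 − 1) = 5.432 × 20.28 = 110 kΩ.

R_L(min) ≈ 110 kΩ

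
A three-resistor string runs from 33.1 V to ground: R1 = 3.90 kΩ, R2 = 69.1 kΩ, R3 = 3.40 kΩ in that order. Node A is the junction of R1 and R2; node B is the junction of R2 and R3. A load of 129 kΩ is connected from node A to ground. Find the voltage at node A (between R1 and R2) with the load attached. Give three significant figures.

V ≈ 30.5 V

Below node A the series string R2+R3 = 72.50 kΩ sits in parallel with the 129 kΩ load: 46.41 kΩ.
V_A = 33.1 × 46.41/(3.90 + 46.41) = 30.5 V.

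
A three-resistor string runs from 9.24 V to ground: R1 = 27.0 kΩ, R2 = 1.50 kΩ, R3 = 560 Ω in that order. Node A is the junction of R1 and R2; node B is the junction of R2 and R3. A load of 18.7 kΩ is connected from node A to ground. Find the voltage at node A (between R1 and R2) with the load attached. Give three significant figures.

V ≈ 0.594 V

Below node A the series string R2+R3 = 2060 Ω sits in parallel with the 18700 Ω load: 1856 Ω.
V_A = 9.24 × 1856/(27000 + 1856) = 0.594 V.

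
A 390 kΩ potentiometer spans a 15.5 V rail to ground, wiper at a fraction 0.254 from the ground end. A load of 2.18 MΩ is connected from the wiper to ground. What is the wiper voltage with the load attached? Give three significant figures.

V ≈ 3.81 V

The wiper splits the pot into (1−α)R = 290.9 kΩ above and αR = 99.06 kΩ below.
Lower section ‖ load = 94.75 kΩ.
V_wiper = 15.5 × 94.75/(290.9 + 94.75) = 3.81 V.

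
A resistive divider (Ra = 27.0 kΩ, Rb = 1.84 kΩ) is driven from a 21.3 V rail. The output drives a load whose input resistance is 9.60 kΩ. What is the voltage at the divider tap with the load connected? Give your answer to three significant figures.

V_out ≈ 1.15 V

The load sits in parallel with Rb: Rb‖R_L = (1.84 × 9.60) / (1.84 + 9.60) = 1.544 kΩ.
V_out = 21.3 × 1.544 / (27.0 + 1.544) = 21.3 × 1.544/28.54 = 1.15 V.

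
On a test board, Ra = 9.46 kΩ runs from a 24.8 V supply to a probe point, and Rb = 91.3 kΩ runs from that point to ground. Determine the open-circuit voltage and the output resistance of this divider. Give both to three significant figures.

V_th is the open-circuit tap voltage: 24.8 × 91.3/(9.46 + 91.3) = 22.5 V.
With the supply zeroed, Ra and Rb appear in parallel from the tap: R_th = Ra‖Rb = (9.46 × 91.3)/100.8 = 8.57 kΩ.

V_th = 22.5 V, R_th = 8.57 kΩ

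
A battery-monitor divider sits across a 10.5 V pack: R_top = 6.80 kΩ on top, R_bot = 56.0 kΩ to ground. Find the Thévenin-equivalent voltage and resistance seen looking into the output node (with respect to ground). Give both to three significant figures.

V_th = 9.36 V, R_th = 6.06 kΩ

V_th is the open-circuit tap voltage: 10.5 × 56.0/(6.80 + 56.0) = 9.36 V.
With the supply zeroed, R_top and R_bot appear in parallel from the tap: R_th = R_top‖R_bot = (6.80 × 56.0)/62.80 = 6.06 kΩ.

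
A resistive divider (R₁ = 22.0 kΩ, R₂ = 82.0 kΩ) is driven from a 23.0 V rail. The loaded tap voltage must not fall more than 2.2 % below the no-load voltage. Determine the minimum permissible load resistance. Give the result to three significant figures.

R_L(min) ≈ 771 kΩ

Output resistance R_th = R₁‖R₂ = (22.0 × 82.0)/104.0 = 17.35 kΩ.
The fractional drop is R_th/(R_th + R_L); requiring this ≤ 0.0220 gives R_L ≥ R_th(1/0.0220 − 1) = 17.35 × 44.45 = 771 kΩ.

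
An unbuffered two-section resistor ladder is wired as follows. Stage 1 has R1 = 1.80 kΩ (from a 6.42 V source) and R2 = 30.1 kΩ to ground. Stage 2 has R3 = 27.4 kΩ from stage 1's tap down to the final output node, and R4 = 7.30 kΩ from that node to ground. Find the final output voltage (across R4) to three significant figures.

V_out ≈ 1.21 V

Stage 2 presents R3+R4 = 34.70 kΩ as a load on stage 1's tap.
Stage 1's lower leg becomes R2‖(R3+R4) = 16.12 kΩ, so V_mid = 6.42 × 16.12/17.92 = 5.775 V.
Stage 2 is itself unloaded: V_out = V_mid × R4/(R3+R4) = 5.775 × 7.30/34.70 = 1.21 V.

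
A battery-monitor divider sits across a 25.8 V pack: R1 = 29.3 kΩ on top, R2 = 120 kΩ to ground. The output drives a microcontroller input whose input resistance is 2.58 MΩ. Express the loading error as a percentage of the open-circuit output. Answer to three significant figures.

The divider's output (Thévenin) resistance is R1‖R2 = 23.55 kΩ.
Fractional drop under load = R_th/(R_th + R_L) = 23.55 / (23.55 + 2580) = 0.009045.
So the output falls by 0.905 %.

0.905 %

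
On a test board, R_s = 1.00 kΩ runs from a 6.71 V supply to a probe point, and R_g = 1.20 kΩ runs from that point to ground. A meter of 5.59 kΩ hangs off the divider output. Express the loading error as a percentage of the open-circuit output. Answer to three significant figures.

8.89 %

The divider's output (Thévenin) resistance is R_s‖R_g = 0.5455 kΩ.
Fractional drop under load = R_th/(R_th + R_L) = 0.5455 / (0.5455 + 5.59) = 0.08890.
So the output falls by 8.89 %.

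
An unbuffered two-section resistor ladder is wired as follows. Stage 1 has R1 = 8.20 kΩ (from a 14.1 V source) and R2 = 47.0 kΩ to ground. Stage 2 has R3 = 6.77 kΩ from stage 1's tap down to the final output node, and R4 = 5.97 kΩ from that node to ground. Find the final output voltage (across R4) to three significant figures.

V_out ≈ 3.63 V

Stage 2 presents R3+R4 = 12.74 kΩ as a load on stage 1's tap.
Stage 1's lower leg becomes R2‖(R3+R4) = 10.02 kΩ, so V_mid = 14.1 × 10.02/18.22 = 7.755 V.
Stage 2 is itself unloaded: V_out = V_mid × R4/(R3+R4) = 7.755 × 5.97/12.74 = 3.63 V.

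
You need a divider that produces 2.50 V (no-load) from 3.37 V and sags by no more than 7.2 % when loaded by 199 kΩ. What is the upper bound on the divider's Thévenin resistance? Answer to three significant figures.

Loading drop = R_th/(R_th + R_L) ≤ 0.0720, so R_th ≤ R_L · ε/(1−ε) = 199 kΩ × 0.0720/0.9280 = 15.4 kΩ.

R_th ≤ 15.4 kΩ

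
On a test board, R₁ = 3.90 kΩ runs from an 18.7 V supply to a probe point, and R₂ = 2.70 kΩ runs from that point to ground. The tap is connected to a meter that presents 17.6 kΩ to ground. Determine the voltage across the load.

The load sits in parallel with R₂: R₂‖R_L = (2.70 × 17.6) / (2.70 + 17.6) = 2.341 kΩ.
V_out = 18.7 × 2.341 / (3.90 + 2.341) = 18.7 × 2.341/6.241 = 7.01 V.
(Unloaded it would have been 7.65 V.)

V_out ≈ 7.01 V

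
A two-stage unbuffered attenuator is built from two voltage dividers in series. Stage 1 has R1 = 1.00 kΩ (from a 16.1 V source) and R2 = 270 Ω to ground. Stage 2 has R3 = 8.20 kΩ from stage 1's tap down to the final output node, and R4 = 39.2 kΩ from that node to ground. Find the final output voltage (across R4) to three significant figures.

V_out ≈ 2.82 V

Stage 2 presents R3+R4 = 47400 Ω as a load on stage 1's tap.
Stage 1's lower leg becomes R2‖(R3+R4) = 268.5 Ω, so V_mid = 16.1 × 268.5/1268 = 3.408 V.
Stage 2 is itself unloaded: V_out = V_mid × R4/(R3+R4) = 3.408 × 39200/47400 = 2.82 V.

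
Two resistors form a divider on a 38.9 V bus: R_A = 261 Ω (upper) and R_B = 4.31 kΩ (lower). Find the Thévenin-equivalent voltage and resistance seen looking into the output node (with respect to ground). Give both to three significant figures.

V_th is the open-circuit tap voltage: 38.9 × 4310/(261 + 4310) = 36.7 V.
With the supply zeroed, R_A and R_B appear in parallel from the tap: R_th = R_A‖R_B = (261 × 4310)/4571 = 246 Ω.

V_th = 36.7 V, R_th = 246 Ω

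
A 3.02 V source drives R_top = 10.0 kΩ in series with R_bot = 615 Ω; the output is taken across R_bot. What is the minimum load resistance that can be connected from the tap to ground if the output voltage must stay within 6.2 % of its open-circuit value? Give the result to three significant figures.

R_L(min) ≈ 8.77 kΩ

Output resistance R_th = R_top‖R_bot = (10000 × 615)/10620 = 579.4 Ω.
The fractional drop is R_th/(R_th + R_L); requiring this ≤ 0.0620 gives R_L ≥ R_th(1/0.0620 − 1) = 579.4 × 15.13 = 8.77 kΩ.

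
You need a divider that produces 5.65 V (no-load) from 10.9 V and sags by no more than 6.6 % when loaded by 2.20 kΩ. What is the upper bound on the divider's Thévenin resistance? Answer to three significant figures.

Loading drop = R_th/(R_th + R_L) ≤ 0.0660, so R_th ≤ R_L · ε/(1−ε) = 2.20 kΩ × 0.0660/0.9340 = 155 Ω.

R_th ≤ 155 Ω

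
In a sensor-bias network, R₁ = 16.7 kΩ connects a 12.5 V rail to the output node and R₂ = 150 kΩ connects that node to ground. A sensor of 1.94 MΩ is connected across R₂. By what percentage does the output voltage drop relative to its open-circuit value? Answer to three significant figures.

The divider's output (Thévenin) resistance is R₁‖R₂ = 15.03 kΩ.
Fractional drop under load = R_th/(R_th + R_L) = 15.03 / (15.03 + 1940) = 0.007686.
So the output falls by 0.769 %.

0.769 %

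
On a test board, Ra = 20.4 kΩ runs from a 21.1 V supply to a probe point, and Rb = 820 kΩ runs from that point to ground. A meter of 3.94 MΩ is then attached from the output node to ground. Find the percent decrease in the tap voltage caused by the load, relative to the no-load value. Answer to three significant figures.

The divider's output (Thévenin) resistance is Ra‖Rb = 19.90 kΩ.
Fractional drop under load = R_th/(R_th + R_L) = 19.90 / (19.90 + 3940) = 0.005027.
So the output falls by 0.503 %.

0.503 %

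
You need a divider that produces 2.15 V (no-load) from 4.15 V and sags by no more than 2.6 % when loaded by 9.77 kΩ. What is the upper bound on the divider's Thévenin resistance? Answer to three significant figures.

R_th ≤ 261 Ω

Loading drop = R_th/(R_th + R_L) ≤ 0.0260, so R_th ≤ R_L · ε/(1−ε) = 9.77 kΩ × 0.0260/0.9740 = 261 Ω.
(Any R1, R2 with R2/(R1+R2) = 0.518 and R1‖R2 ≤ 261 Ω will meet the spec.)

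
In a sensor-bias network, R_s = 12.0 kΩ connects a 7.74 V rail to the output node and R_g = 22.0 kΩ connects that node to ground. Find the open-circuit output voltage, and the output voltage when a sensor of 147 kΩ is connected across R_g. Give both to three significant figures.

Open-circuit: V = 7.74 × 22.0/(12.0 + 22.0) = 5.01 V.
With the load, R_g becomes R_g‖R_L = 19.14 kΩ, so V = 7.74 × 19.14/31.14 = 4.76 V.

Unloaded: 5.01 V; loaded: 4.76 V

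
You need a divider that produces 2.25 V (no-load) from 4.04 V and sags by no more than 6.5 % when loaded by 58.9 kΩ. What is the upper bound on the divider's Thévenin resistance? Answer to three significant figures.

Loading drop = R_th/(R_th + R_L) ≤ 0.0650, so R_th ≤ R_L · ε/(1−ε) = 58.9 kΩ × 0.0650/0.9350 = 4.09 kΩ.
(Any R1, R2 with R2/(R1+R2) = 0.557 and R1‖R2 ≤ 4.09 kΩ will meet the spec.)

R_th ≤ 4.09 kΩ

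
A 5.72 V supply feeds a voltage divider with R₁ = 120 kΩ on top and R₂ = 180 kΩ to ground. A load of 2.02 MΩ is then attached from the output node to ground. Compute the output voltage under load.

The load sits in parallel with R₂: R₂‖R_L = (180 × 2020) / (180 + 2020) = 165.3 kΩ.
V_out = 5.72 × 165.3 / (120 + 165.3) = 5.72 × 165.3/285.3 = 3.31 V.

V_out ≈ 3.31 V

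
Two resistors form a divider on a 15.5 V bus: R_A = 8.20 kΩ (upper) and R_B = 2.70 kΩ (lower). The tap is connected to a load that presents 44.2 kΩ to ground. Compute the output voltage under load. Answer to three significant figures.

V_out ≈ 3.67 V

The load sits in parallel with R_B: R_B‖R_L = (2.70 × 44.2) / (2.70 + 44.2) = 2.545 kΩ.
V_out = 15.5 × 2.545 / (8.20 + 2.545) = 15.5 × 2.545/10.74 = 3.67 V.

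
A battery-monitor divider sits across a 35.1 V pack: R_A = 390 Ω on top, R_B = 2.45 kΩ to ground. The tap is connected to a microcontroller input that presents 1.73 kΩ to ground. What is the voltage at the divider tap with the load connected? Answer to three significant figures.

The load sits in parallel with R_B: R_B‖R_L = (2450 × 1730) / (2450 + 1730) = 1014 Ω.
V_out = 35.1 × 1014 / (390 + 1014) = 35.1 × 1014/1404 = 25.3 V.

V_out ≈ 25.3 V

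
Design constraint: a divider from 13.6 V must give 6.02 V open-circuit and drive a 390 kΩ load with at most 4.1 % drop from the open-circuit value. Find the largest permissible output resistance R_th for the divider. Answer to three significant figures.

Loading drop = R_th/(R_th + R_L) ≤ 0.0410, so R_th ≤ R_L · ε/(1−ε) = 390 kΩ × 0.0410/0.9590 = 16.7 kΩ.

R_th ≤ 16.7 kΩ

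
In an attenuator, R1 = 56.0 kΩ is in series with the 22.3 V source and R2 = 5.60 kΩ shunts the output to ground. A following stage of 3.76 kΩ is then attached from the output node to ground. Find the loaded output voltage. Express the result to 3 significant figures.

V_out ≈ 0.861 V

The load sits in parallel with R2: R2‖R_L = (5.60 × 3.76) / (5.60 + 3.76) = 2.250 kΩ.
V_out = 22.3 × 2.250 / (56.0 + 2.250) = 22.3 × 2.250/58.25 = 0.861 V.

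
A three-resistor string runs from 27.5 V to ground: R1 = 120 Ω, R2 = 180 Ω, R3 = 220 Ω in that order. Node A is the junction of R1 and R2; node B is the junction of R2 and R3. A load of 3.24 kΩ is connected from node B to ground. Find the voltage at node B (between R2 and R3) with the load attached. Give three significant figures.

V ≈ 11.2 V

At node B, R3 is in parallel with the load: R3‖R_L = 206.0 Ω.
Below node A the resistance is R2 + (R3‖R_L) = 386.0 Ω, so V_A = 27.5 × 386.0/506.0 = 20.98 V.
Then V_B = V_A × (R3‖R_L)/(R2 + R3‖R_L) = 20.98 × 206.0/386.0 = 11.2 V.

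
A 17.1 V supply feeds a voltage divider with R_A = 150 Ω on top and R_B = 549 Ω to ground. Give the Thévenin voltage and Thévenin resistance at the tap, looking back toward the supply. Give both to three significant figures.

V_th is the open-circuit tap voltage: 17.1 × 549/(150 + 549) = 13.4 V.
With the supply zeroed, R_A and R_B appear in parallel from the tap: R_th = R_A‖R_B = (150 × 549)/699.0 = 118 Ω.

V_th = 13.4 V, R_th = 118 Ω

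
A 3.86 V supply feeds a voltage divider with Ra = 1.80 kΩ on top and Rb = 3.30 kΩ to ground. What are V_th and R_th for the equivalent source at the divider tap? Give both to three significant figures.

V_th = 2.50 V, R_th = 1.16 kΩ

V_th is the open-circuit tap voltage: 3.86 × 3.30/(1.80 + 3.30) = 2.50 V.
With the supply zeroed, Ra and Rb appear in parallel from the tap: R_th = Ra‖Rb = (1.80 × 3.30)/5.100 = 1.16 kΩ.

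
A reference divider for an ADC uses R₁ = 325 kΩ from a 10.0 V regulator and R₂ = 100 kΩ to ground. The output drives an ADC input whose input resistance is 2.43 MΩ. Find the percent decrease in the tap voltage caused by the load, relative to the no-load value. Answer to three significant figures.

3.05 %

The divider's output (Thévenin) resistance is R₁‖R₂ = 76.47 kΩ.
Fractional drop under load = R_th/(R_th + R_L) = 76.47 / (76.47 + 2430) = 0.03051.
So the output falls by 3.05 %.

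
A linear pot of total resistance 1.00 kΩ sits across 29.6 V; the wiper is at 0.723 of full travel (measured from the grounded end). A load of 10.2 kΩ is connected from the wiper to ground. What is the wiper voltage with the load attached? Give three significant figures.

The wiper splits the pot into (1−α)R = 277.0 Ω above and αR = 723.0 Ω below.
Lower section ‖ load = 675.1 Ω.
V_wiper = 29.6 × 675.1/(277.0 + 675.1) = 21.0 V.

V ≈ 21.0 V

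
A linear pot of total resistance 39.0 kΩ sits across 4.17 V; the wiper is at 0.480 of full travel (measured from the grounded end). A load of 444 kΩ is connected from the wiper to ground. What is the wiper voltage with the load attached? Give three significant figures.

The wiper splits the pot into (1−α)R = 20.28 kΩ above and αR = 18.72 kΩ below.
Lower section ‖ load = 17.96 kΩ.
V_wiper = 4.17 × 17.96/(20.28 + 17.96) = 1.96 V.

V ≈ 1.96 V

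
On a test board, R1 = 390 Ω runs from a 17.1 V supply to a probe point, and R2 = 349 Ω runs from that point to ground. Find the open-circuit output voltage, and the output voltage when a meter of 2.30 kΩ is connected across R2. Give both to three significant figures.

Unloaded: 8.08 V; loaded: 7.48 V

Open-circuit: V = 17.1 × 349/(390 + 349) = 8.08 V.
With the load, R2 becomes R2‖R_L = 303.0 Ω, so V = 17.1 × 303.0/693.0 = 7.48 V.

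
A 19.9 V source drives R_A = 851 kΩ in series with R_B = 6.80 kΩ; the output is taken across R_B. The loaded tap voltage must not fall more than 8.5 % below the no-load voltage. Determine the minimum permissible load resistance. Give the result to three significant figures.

Output resistance R_th = R_A‖R_B = (851 × 6.80)/857.8 = 6.746 kΩ.
The fractional drop is R_th/(R_th + R_L); requiring this ≤ 0.0850 gives R_L ≥ R_th(1/0.0850 − 1) = 6.746 × 10.76 = 72.6 kΩ.

R_L(min) ≈ 72.6 kΩ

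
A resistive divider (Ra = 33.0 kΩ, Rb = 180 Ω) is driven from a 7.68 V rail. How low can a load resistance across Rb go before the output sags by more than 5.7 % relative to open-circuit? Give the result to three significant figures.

Output resistance R_th = Ra‖Rb = (33000 × 180)/33180 = 179.0 Ω.
The fractional drop is R_th/(R_th + R_L); requiring this ≤ 0.0570 gives R_L ≥ R_th(1/0.0570 − 1) = 179.0 × 16.54 = 2.96 kΩ.

R_L(min) ≈ 2.96 kΩ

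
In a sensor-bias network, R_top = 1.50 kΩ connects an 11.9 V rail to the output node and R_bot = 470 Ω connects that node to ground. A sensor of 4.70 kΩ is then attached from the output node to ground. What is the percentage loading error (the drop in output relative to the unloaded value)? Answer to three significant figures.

7.08 %

The divider's output (Thévenin) resistance is R_top‖R_bot = 357.9 Ω.
Fractional drop under load = R_th/(R_th + R_L) = 357.9 / (357.9 + 4700) = 0.07075.
So the output falls by 7.08 %.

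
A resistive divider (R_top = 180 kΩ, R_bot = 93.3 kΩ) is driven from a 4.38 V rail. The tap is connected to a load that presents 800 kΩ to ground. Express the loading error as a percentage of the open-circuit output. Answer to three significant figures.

The divider's output (Thévenin) resistance is R_top‖R_bot = 61.45 kΩ.
Fractional drop under load = R_th/(R_th + R_L) = 61.45 / (61.45 + 800) = 0.07133.
So the output falls by 7.13 %.

7.13 %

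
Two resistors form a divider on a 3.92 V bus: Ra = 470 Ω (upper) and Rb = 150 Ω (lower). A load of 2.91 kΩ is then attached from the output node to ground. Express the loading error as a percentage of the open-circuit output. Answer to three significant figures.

3.76 %

The divider's output (Thévenin) resistance is Ra‖Rb = 113.7 Ω.
Fractional drop under load = R_th/(R_th + R_L) = 113.7 / (113.7 + 2910) = 0.03761.
So the output falls by 3.76 %.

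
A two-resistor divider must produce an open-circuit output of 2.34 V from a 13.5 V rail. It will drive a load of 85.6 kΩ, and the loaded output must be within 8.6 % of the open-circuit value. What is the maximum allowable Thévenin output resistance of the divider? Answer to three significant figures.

Loading drop = R_th/(R_th + R_L) ≤ 0.0860, so R_th ≤ R_L · ε/(1−ε) = 85.6 kΩ × 0.0860/0.9140 = 8.05 kΩ.
(Any R1, R2 with R2/(R1+R2) = 0.173 and R1‖R2 ≤ 8.05 kΩ will meet the spec.)

R_th ≤ 8.05 kΩ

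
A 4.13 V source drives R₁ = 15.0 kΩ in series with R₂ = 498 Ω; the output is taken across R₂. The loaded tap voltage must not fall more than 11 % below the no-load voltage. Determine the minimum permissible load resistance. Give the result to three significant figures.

R_L(min) ≈ 3.90 kΩ

Output resistance R_th = R₁‖R₂ = (15000 × 498)/15500 = 482.0 Ω.
The fractional drop is R_th/(R_th + R_L); requiring this ≤ 0.110 gives R_L ≥ R_th(1/0.110 − 1) = 482.0 × 8.091 = 3.90 kΩ.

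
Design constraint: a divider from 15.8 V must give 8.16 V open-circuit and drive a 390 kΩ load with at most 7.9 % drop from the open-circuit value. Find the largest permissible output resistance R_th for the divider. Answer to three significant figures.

Loading drop = R_th/(R_th + R_L) ≤ 0.0790, so R_th ≤ R_L · ε/(1−ε) = 390 kΩ × 0.0790/0.9210 = 33.5 kΩ.

R_th ≤ 33.5 kΩ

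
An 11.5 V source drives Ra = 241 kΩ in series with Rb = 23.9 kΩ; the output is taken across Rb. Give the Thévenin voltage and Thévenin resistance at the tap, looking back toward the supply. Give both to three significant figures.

V_th = 1.04 V, R_th = 21.7 kΩ

V_th is the open-circuit tap voltage: 11.5 × 23.9/(241 + 23.9) = 1.04 V.
With the supply zeroed, Ra and Rb appear in parallel from the tap: R_th = Ra‖Rb = (241 × 23.9)/264.9 = 21.7 kΩ.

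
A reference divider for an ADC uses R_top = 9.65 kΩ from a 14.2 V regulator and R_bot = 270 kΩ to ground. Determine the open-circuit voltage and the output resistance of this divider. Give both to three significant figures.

V_th = 13.7 V, R_th = 9.32 kΩ

V_th is the open-circuit tap voltage: 14.2 × 270/(9.65 + 270) = 13.7 V.
With the supply zeroed, R_top and R_bot appear in parallel from the tap: R_th = R_top‖R_bot = (9.65 × 270)/279.6 = 9.32 kΩ.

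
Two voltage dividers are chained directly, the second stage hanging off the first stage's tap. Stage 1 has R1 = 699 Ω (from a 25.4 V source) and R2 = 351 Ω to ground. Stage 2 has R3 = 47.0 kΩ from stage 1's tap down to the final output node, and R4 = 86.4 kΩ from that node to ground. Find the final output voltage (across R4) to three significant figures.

Stage 2 presents R3+R4 = 133400 Ω as a load on stage 1's tap.
Stage 1's lower leg becomes R2‖(R3+R4) = 350.1 Ω, so V_mid = 25.4 × 350.1/1049 = 8.476 V.
Stage 2 is itself unloaded: V_out = V_mid × R4/(R3+R4) = 8.476 × 86400/133400 = 5.49 V.

V_out ≈ 5.49 V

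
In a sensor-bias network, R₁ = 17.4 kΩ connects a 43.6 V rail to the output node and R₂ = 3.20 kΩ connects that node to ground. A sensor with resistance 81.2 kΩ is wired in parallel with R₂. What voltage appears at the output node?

V_out ≈ 6.55 V

The load sits in parallel with R₂: R₂‖R_L = (3.20 × 81.2) / (3.20 + 81.2) = 3.079 kΩ.
V_out = 43.6 × 3.079 / (17.4 + 3.079) = 43.6 × 3.079/20.48 = 6.55 V.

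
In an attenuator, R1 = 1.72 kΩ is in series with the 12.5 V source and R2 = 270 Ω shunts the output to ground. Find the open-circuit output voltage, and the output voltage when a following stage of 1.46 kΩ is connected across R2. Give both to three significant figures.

Unloaded: 1.70 V; loaded: 1.46 V

Open-circuit: V = 12.5 × 270/(1720 + 270) = 1.70 V.
With the load, R2 becomes R2‖R_L = 227.9 Ω, so V = 12.5 × 227.9/1948 = 1.46 V.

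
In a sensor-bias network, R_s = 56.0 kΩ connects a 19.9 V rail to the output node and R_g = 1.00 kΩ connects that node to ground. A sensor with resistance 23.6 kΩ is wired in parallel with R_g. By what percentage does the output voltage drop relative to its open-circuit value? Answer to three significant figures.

4.00 %

The divider's output (Thévenin) resistance is R_s‖R_g = 0.9825 kΩ.
Fractional drop under load = R_th/(R_th + R_L) = 0.9825 / (0.9825 + 23.6) = 0.03997.
So the output falls by 4.00 %.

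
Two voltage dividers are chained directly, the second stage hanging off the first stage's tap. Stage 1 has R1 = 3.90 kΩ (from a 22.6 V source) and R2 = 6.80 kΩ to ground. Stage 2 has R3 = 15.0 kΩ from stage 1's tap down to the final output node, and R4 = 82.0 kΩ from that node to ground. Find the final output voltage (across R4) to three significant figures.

Stage 2 presents R3+R4 = 97.00 kΩ as a load on stage 1's tap.
Stage 1's lower leg becomes R2‖(R3+R4) = 6.355 kΩ, so V_mid = 22.6 × 6.355/10.25 = 14.00 V.
Stage 2 is itself unloaded: V_out = V_mid × R4/(R3+R4) = 14.00 × 82.0/97.00 = 11.8 V.

V_out ≈ 11.8 V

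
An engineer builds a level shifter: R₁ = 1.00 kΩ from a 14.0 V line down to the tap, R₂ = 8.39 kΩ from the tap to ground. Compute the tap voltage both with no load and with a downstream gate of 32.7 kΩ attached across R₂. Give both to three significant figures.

Unloaded: 12.5 V; loaded: 12.2 V

Open-circuit: V = 14.0 × 8.39/(1.00 + 8.39) = 12.5 V.
With the load, R₂ becomes R₂‖R_L = 6.677 kΩ, so V = 14.0 × 6.677/7.677 = 12.2 V.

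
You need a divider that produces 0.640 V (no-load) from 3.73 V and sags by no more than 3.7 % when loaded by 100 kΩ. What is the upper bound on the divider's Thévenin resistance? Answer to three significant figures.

Loading drop = R_th/(R_th + R_L) ≤ 0.0370, so R_th ≤ R_L · ε/(1−ε) = 100 kΩ × 0.0370/0.9630 = 3.84 kΩ.
(Any R1, R2 with R2/(R1+R2) = 0.172 and R1‖R2 ≤ 3.84 kΩ will meet the spec.)

R_th ≤ 3.84 kΩ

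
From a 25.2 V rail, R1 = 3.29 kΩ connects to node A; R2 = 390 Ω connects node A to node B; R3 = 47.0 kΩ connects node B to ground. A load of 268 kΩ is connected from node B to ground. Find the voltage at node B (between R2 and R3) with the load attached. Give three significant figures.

V ≈ 23.1 V

At node B, R3 is in parallel with the load: R3‖R_L = 39990 Ω.
Below node A the resistance is R2 + (R3‖R_L) = 40380 Ω, so V_A = 25.2 × 40380/43670 = 23.30 V.
Then V_B = V_A × (R3‖R_L)/(R2 + R3‖R_L) = 23.30 × 39990/40380 = 23.1 V.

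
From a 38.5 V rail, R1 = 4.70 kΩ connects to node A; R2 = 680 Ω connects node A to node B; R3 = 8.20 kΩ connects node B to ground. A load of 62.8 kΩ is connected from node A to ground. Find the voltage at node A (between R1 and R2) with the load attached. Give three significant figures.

Below node A the series string R2+R3 = 8880 Ω sits in parallel with the 62800 Ω load: 7780 Ω.
V_A = 38.5 × 7780/(4700 + 7780) = 24.0 V.

V ≈ 24.0 V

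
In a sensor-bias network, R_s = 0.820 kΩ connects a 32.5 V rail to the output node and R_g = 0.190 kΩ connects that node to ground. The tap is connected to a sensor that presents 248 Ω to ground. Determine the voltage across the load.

The load sits in parallel with R_g: R_g‖R_L = (190 × 248) / (190 + 248) = 107.6 Ω.
V_out = 32.5 × 107.6 / (820 + 107.6) = 32.5 × 107.6/927.6 = 3.77 V.
(Unloaded it would have been 6.11 V.)

V_out ≈ 3.77 V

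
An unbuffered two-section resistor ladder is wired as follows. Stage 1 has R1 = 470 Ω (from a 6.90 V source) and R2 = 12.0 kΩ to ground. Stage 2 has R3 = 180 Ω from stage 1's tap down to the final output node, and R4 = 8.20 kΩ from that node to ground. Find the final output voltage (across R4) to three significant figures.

V_out ≈ 6.16 V

Stage 2 presents R3+R4 = 8380 Ω as a load on stage 1's tap.
Stage 1's lower leg becomes R2‖(R3+R4) = 4934 Ω, so V_mid = 6.90 × 4934/5404 = 6.300 V.
Stage 2 is itself unloaded: V_out = V_mid × R4/(R3+R4) = 6.300 × 8200/8380 = 6.16 V.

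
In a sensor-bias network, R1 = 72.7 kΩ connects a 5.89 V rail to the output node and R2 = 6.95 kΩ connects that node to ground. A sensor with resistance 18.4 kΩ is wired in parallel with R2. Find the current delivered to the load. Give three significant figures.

R2‖R_L = 5.045 kΩ; V_out = 5.89 × 5.045/77.74 = 0.3822 V.
I_L = V_out / R_L = 0.3822 / 18.4 kΩ = 0.0208 mA.

I_L ≈ 0.0208 mA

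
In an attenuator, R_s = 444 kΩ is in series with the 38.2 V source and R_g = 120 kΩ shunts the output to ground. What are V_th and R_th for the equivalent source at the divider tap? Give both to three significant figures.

V_th = 8.13 V, R_th = 94.5 kΩ

V_th is the open-circuit tap voltage: 38.2 × 120/(444 + 120) = 8.13 V.
With the supply zeroed, R_s and R_g appear in parallel from the tap: R_th = R_s‖R_g = (444 × 120)/564.0 = 94.5 kΩ.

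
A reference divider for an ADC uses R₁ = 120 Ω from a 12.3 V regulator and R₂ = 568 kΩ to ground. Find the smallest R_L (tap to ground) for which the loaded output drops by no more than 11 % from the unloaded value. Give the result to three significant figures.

R_L(min) ≈ 971 Ω

Output resistance R_th = R₁‖R₂ = (120 × 568000)/568100 = 120.0 Ω.
The fractional drop is R_th/(R_th + R_L); requiring this ≤ 0.110 gives R_L ≥ R_th(1/0.110 − 1) = 120.0 × 8.091 = 971 Ω.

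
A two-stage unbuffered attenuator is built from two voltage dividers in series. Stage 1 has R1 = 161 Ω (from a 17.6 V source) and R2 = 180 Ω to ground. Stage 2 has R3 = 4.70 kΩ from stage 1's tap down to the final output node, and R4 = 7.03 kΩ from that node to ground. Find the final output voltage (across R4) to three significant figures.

Stage 2 presents R3+R4 = 11730 Ω as a load on stage 1's tap.
Stage 1's lower leg becomes R2‖(R3+R4) = 177.3 Ω, so V_mid = 17.6 × 177.3/338.3 = 9.223 V.
Stage 2 is itself unloaded: V_out = V_mid × R4/(R3+R4) = 9.223 × 7030/11730 = 5.53 V.

V_out ≈ 5.53 V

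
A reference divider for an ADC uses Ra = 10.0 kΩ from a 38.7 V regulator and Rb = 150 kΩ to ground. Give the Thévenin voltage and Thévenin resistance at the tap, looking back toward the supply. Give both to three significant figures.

V_th is the open-circuit tap voltage: 38.7 × 150/(10.0 + 150) = 36.3 V.
With the supply zeroed, Ra and Rb appear in parallel from the tap: R_th = Ra‖Rb = (10.0 × 150)/160.0 = 9.38 kΩ.

V_th = 36.3 V, R_th = 9.38 kΩ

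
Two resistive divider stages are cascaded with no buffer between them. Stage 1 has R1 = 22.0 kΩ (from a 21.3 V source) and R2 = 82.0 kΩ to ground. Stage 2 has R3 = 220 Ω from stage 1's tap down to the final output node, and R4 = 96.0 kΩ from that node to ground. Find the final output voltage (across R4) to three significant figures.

Stage 2 presents R3+R4 = 96220 Ω as a load on stage 1's tap.
Stage 1's lower leg becomes R2‖(R3+R4) = 44270 Ω, so V_mid = 21.3 × 44270/66270 = 14.23 V.
Stage 2 is itself unloaded: V_out = V_mid × R4/(R3+R4) = 14.23 × 96000/96220 = 14.2 V.

V_out ≈ 14.2 V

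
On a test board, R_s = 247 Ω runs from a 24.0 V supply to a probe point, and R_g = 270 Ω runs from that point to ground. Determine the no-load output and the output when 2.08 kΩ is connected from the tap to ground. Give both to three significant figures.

Unloaded: 12.5 V; loaded: 11.8 V

Open-circuit: V = 24.0 × 270/(247 + 270) = 12.5 V.
With the load, R_g becomes R_g‖R_L = 239.0 Ω, so V = 24.0 × 239.0/486.0 = 11.8 V.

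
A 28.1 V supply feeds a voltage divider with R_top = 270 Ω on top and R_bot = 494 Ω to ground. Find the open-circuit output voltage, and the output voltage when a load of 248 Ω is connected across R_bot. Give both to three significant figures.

Unloaded: 18.2 V; loaded: 10.7 V

Open-circuit: V = 28.1 × 494/(270 + 494) = 18.2 V.
With the load, R_bot becomes R_bot‖R_L = 165.1 Ω, so V = 28.1 × 165.1/435.1 = 10.7 V.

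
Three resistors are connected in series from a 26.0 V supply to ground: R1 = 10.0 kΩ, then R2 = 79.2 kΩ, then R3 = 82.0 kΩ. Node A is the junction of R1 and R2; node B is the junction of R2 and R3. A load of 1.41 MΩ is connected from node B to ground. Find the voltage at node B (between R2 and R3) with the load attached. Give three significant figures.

At node B, R3 is in parallel with the load: R3‖R_L = 77.49 kΩ.
Below node A the resistance is R2 + (R3‖R_L) = 156.7 kΩ, so V_A = 26.0 × 156.7/166.7 = 24.44 V.
Then V_B = V_A × (R3‖R_L)/(R2 + R3‖R_L) = 24.44 × 77.49/156.7 = 12.1 V.

V ≈ 12.1 V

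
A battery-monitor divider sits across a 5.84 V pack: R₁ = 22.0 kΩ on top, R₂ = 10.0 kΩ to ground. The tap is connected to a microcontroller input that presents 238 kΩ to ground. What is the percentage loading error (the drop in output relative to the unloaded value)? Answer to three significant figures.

2.81 %

The divider's output (Thévenin) resistance is R₁‖R₂ = 6.875 kΩ.
Fractional drop under load = R_th/(R_th + R_L) = 6.875 / (6.875 + 238) = 0.02808.
So the output falls by 2.81 %.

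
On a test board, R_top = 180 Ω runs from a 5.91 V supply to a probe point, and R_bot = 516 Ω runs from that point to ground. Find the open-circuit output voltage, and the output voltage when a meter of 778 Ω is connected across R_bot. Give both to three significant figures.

Open-circuit: V = 5.91 × 516/(180 + 516) = 4.38 V.
With the load, R_bot becomes R_bot‖R_L = 310.2 Ω, so V = 5.91 × 310.2/490.2 = 3.74 V.

Unloaded: 4.38 V; loaded: 3.74 V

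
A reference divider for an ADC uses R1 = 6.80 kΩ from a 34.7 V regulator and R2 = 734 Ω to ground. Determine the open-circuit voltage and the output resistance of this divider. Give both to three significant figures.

V_th = 3.38 V, R_th = 662 Ω

V_th is the open-circuit tap voltage: 34.7 × 734/(6800 + 734) = 3.38 V.
With the supply zeroed, R1 and R2 appear in parallel from the tap: R_th = R1‖R2 = (6800 × 734)/7534 = 662 Ω.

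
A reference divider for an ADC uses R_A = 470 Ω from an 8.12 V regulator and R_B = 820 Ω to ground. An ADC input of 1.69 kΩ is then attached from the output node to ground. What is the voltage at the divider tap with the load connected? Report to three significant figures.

V_out ≈ 4.39 V

The load sits in parallel with R_B: R_B‖R_L = (820 × 1690) / (820 + 1690) = 552.1 Ω.
V_out = 8.12 × 552.1 / (470 + 552.1) = 8.12 × 552.1/1022 = 4.39 V.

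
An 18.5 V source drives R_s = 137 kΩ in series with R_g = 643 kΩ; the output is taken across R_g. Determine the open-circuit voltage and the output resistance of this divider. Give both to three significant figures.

V_th is the open-circuit tap voltage: 18.5 × 643/(137 + 643) = 15.3 V.
With the supply zeroed, R_s and R_g appear in parallel from the tap: R_th = R_s‖R_g = (137 × 643)/780.0 = 113 kΩ.

V_th = 15.3 V, R_th = 113 kΩ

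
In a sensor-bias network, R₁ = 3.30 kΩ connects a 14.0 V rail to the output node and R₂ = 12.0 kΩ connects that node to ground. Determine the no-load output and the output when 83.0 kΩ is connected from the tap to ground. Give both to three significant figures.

Open-circuit: V = 14.0 × 12.0/(3.30 + 12.0) = 11.0 V.
With the load, R₂ becomes R₂‖R_L = 10.48 kΩ, so V = 14.0 × 10.48/13.78 = 10.6 V.

Unloaded: 11.0 V; loaded: 10.6 V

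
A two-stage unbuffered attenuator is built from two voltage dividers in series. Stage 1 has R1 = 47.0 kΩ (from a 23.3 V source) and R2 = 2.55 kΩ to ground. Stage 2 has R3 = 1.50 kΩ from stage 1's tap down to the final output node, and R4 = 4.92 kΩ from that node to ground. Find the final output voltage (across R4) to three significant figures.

V_out ≈ 0.667 V

Stage 2 presents R3+R4 = 6.420 kΩ as a load on stage 1's tap.
Stage 1's lower leg becomes R2‖(R3+R4) = 1.825 kΩ, so V_mid = 23.3 × 1.825/48.83 = 0.8710 V.
Stage 2 is itself unloaded: V_out = V_mid × R4/(R3+R4) = 0.8710 × 4.92/6.420 = 0.667 V.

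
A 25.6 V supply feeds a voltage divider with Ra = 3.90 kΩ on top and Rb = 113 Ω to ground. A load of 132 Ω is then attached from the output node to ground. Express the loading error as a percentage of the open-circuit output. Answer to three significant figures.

Unloaded V = 25.6 × 113/4013 = 0.7209 V.
Loaded: Rb‖R_L = 60.88 Ω, giving V = 25.6 × 60.88/3961 = 0.3935 V.
Drop = (0.7209 − 0.3935) / 0.7209 = 45.4 %.

45.4 %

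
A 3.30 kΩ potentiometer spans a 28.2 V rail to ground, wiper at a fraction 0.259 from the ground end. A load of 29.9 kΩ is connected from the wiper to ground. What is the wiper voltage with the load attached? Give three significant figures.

V ≈ 7.15 V

The wiper splits the pot into (1−α)R = 2445 Ω above and αR = 854.7 Ω below.
Lower section ‖ load = 830.9 Ω.
V_wiper = 28.2 × 830.9/(2445 + 830.9) = 7.15 V.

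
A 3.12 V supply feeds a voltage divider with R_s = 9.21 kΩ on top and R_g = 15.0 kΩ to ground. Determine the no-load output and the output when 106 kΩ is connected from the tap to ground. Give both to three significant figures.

Open-circuit: V = 3.12 × 15.0/(9.21 + 15.0) = 1.93 V.
With the load, R_g becomes R_g‖R_L = 13.14 kΩ, so V = 3.12 × 13.14/22.35 = 1.83 V.

Unloaded: 1.93 V; loaded: 1.83 V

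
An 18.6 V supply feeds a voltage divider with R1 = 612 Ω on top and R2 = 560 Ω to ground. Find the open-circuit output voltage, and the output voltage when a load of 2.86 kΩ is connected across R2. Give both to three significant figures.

Unloaded: 8.89 V; loaded: 8.06 V

Open-circuit: V = 18.6 × 560/(612 + 560) = 8.89 V.
With the load, R2 becomes R2‖R_L = 468.3 Ω, so V = 18.6 × 468.3/1080 = 8.06 V.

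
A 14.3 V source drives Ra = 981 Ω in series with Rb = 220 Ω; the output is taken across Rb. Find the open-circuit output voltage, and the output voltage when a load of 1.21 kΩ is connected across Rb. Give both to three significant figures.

Open-circuit: V = 14.3 × 220/(981 + 220) = 2.62 V.
With the load, Rb becomes Rb‖R_L = 186.2 Ω, so V = 14.3 × 186.2/1167 = 2.28 V.

Unloaded: 2.62 V; loaded: 2.28 V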